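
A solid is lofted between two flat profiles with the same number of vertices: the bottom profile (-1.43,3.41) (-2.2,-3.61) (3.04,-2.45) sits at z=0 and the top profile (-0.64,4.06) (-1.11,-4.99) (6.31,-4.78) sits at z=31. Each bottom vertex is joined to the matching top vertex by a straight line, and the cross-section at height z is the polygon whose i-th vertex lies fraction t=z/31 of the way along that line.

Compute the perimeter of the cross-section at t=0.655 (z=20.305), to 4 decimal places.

Perimeter at t=0.655: 24.9668

Cross-section at t=0.655: each vertex is (1-t)·p0[i] + t·p1[i].
  v1: (1-0.655)·(-1.43,3.41) + 0.655·(-0.64,4.06) = (-0.9125,3.8357)
  v2: (1-0.655)·(-2.2,-3.61) + 0.655·(-1.11,-4.99) = (-1.4861,-4.5139)
  v3: (1-0.655)·(3.04,-2.45) + 0.655·(6.31,-4.78) = (5.1818,-3.9762)
Perimeter = Σ |v_{i+1} − v_i|:
  edge 1→2: √(-0.5735² + -8.3497²) = 8.3693 (running 8.3693)
  edge 2→3: √(6.6679² + 0.5377²) = 6.6895 (running 15.0589)
  edge 3→1: √(-6.0944² + 7.8119²) = 9.9080 (running 24.9668)
Perimeter = 24.9668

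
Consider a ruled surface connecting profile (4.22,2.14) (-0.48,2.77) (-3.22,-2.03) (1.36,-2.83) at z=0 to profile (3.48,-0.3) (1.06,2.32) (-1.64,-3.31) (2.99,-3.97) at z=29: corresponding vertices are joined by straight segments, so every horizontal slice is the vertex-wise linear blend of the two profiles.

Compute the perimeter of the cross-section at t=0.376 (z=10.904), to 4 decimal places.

Perimeter at t=0.376: 19.4292

Cross-section at t=0.376: each vertex is (1-t)·p0[i] + t·p1[i].
  v1: (1-0.376)·(4.22,2.14) + 0.376·(3.48,-0.3) = (3.9418,1.2226)
  v2: (1-0.376)·(-0.48,2.77) + 0.376·(1.06,2.32) = (0.0990,2.6008)
  v3: (1-0.376)·(-3.22,-2.03) + 0.376·(-1.64,-3.31) = (-2.6259,-2.5113)
  v4: (1-0.376)·(1.36,-2.83) + 0.376·(2.99,-3.97) = (1.9729,-3.2586)
Perimeter = Σ |v_{i+1} − v_i|:
  edge 1→2: √(-3.8427² + 1.3782²) = 4.0824 (running 4.0824)
  edge 2→3: √(-2.7250² + -5.1121²) = 5.7930 (running 9.8754)
  edge 3→4: √(4.5988² + -0.7474²) = 4.6591 (running 14.5345)
  edge 4→1: √(1.9689² + 4.4812²) = 4.8947 (running 19.4292)
Perimeter = 19.4292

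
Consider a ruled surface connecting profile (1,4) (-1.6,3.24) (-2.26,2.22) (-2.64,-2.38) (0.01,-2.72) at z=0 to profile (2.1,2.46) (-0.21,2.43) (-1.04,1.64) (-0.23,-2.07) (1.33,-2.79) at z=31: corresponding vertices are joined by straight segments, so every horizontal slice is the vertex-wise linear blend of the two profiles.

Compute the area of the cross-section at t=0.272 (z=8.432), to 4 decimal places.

Cross-section at t=0.272: each vertex is (1-t)·p0[i] + t·p1[i].
  v1: (1-0.272)·(1,4) + 0.272·(2.1,2.46) = (1.2992,3.5811)
  v2: (1-0.272)·(-1.6,3.24) + 0.272·(-0.21,2.43) = (-1.2219,3.0197)
  v3: (1-0.272)·(-2.26,2.22) + 0.272·(-1.04,1.64) = (-1.9282,2.0622)
  v4: (1-0.272)·(-2.64,-2.38) + 0.272·(-0.23,-2.07) = (-1.9845,-2.2957)
  v5: (1-0.272)·(0.01,-2.72) + 0.272·(1.33,-2.79) = (0.3690,-2.7390)
Shoelace sum Σ(x_i·y_{i+1} − x_{i+1}·y_i):
  i=1: 1.2992·3.0197 − -1.2219·3.5811 = +8.2990 (running +8.2990)
  i=2: -1.2219·2.0622 − -1.9282·3.0197 = +3.3025 (running +11.6015)
  i=3: -1.9282·-2.2957 − -1.9845·2.0622 = +8.5189 (running +20.1205)
  i=4: -1.9845·-2.7390 − 0.3690·-2.2957 = +6.2828 (running +26.4032)
  i=5: 0.3690·3.5811 − 1.2992·-2.7390 = +4.8801 (running +31.2834)
Area = |Σ|/2 = |31.2834|/2 = 15.6417

Area at t=0.272: 15.6417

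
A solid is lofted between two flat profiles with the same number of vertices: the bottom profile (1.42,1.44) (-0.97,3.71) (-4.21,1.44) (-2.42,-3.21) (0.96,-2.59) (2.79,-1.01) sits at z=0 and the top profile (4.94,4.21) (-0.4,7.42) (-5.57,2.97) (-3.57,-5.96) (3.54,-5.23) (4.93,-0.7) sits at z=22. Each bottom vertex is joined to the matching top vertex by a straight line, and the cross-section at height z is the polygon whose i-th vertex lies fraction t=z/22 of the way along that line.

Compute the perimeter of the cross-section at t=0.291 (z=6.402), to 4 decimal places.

Perimeter at t=0.291: 25.8863

Cross-section at t=0.291: each vertex is (1-t)·p0[i] + t·p1[i].
  v1: (1-0.291)·(1.42,1.44) + 0.291·(4.94,4.21) = (2.4443,2.2461)
  v2: (1-0.291)·(-0.97,3.71) + 0.291·(-0.4,7.42) = (-0.8041,4.7896)
  v3: (1-0.291)·(-4.21,1.44) + 0.291·(-5.57,2.97) = (-4.6058,1.8852)
  v4: (1-0.291)·(-2.42,-3.21) + 0.291·(-3.57,-5.96) = (-2.7546,-4.0103)
  v5: (1-0.291)·(0.96,-2.59) + 0.291·(3.54,-5.23) = (1.7108,-3.3582)
  v6: (1-0.291)·(2.79,-1.01) + 0.291·(4.93,-0.7) = (3.4127,-0.9198)
Perimeter = Σ |v_{i+1} − v_i|:
  edge 1→2: √(-3.2485² + 2.5435²) = 4.1258 (running 4.1258)
  edge 2→3: √(-3.8016² + -2.9044²) = 4.7841 (running 8.9099)
  edge 3→4: √(1.8511² + -5.8955²) = 6.1793 (running 15.0892)
  edge 4→5: √(4.4654² + 0.6520²) = 4.5128 (running 19.6019)
  edge 5→6: √(1.7020² + 2.4385²) = 2.9737 (running 22.5756)
  edge 6→1: √(-0.9684² + 3.1659²) = 3.3107 (running 25.8863)
Perimeter = 25.8863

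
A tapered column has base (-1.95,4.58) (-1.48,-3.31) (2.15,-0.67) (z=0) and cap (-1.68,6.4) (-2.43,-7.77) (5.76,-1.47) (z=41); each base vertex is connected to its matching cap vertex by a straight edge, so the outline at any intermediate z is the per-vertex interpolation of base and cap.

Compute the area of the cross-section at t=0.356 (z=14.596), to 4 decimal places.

Area at t=0.356: 26.6673

Cross-section at t=0.356: each vertex is (1-t)·p0[i] + t·p1[i].
  v1: (1-0.356)·(-1.95,4.58) + 0.356·(-1.68,6.4) = (-1.8539,5.2279)
  v2: (1-0.356)·(-1.48,-3.31) + 0.356·(-2.43,-7.77) = (-1.8182,-4.8978)
  v3: (1-0.356)·(2.15,-0.67) + 0.356·(5.76,-1.47) = (3.4352,-0.9548)
Shoelace sum Σ(x_i·y_{i+1} − x_{i+1}·y_i):
  i=1: -1.8539·-4.8978 − -1.8182·5.2279 = +18.5853 (running +18.5853)
  i=2: -1.8182·-0.9548 − 3.4352·-4.8978 = +18.5606 (running +37.1459)
  i=3: 3.4352·5.2279 − -1.8539·-0.9548 = +16.1887 (running +53.3345)
Area = |Σ|/2 = |53.3345|/2 = 26.6673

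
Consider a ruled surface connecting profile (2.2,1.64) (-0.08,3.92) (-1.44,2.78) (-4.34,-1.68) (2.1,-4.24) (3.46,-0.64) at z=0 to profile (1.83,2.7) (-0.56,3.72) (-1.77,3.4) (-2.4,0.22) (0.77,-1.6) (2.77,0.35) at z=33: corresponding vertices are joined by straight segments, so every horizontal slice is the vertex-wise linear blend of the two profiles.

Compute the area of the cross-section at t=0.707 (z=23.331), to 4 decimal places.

Cross-section at t=0.707: each vertex is (1-t)·p0[i] + t·p1[i].
  v1: (1-0.707)·(2.2,1.64) + 0.707·(1.83,2.7) = (1.9384,2.3894)
  v2: (1-0.707)·(-0.08,3.92) + 0.707·(-0.56,3.72) = (-0.4194,3.7786)
  v3: (1-0.707)·(-1.44,2.78) + 0.707·(-1.77,3.4) = (-1.6733,3.2183)
  v4: (1-0.707)·(-4.34,-1.68) + 0.707·(-2.4,0.22) = (-2.9684,-0.3367)
  v5: (1-0.707)·(2.1,-4.24) + 0.707·(0.77,-1.6) = (1.1597,-2.3735)
  v6: (1-0.707)·(3.46,-0.64) + 0.707·(2.77,0.35) = (2.9722,0.0599)
Shoelace sum Σ(x_i·y_{i+1} − x_{i+1}·y_i):
  i=1: 1.9384·3.7786 − -0.4194·2.3894 = +8.3265 (running +8.3265)
  i=2: -0.4194·3.2183 − -1.6733·3.7786 = +4.9731 (running +13.2996)
  i=3: -1.6733·-0.3367 − -2.9684·3.2183 = +10.1168 (running +23.4164)
  i=4: -2.9684·-2.3735 − 1.1597·-0.3367 = +7.4361 (running +30.8525)
  i=5: 1.1597·0.0599 − 2.9722·-2.3735 = +7.1240 (running +37.9765)
  i=6: 2.9722·2.3894 − 1.9384·0.0599 = +6.9856 (running +44.9621)
Area = |Σ|/2 = |44.9621|/2 = 22.4810

Area at t=0.707: 22.4810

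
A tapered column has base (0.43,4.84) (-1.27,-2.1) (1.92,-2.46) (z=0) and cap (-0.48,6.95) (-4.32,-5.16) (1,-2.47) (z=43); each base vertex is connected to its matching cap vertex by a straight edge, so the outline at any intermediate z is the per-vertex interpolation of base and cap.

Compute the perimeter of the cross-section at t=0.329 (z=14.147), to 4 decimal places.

Perimeter at t=0.329: 21.0472

Cross-section at t=0.329: each vertex is (1-t)·p0[i] + t·p1[i].
  v1: (1-0.329)·(0.43,4.84) + 0.329·(-0.48,6.95) = (0.1306,5.5342)
  v2: (1-0.329)·(-1.27,-2.1) + 0.329·(-4.32,-5.16) = (-2.2735,-3.1067)
  v3: (1-0.329)·(1.92,-2.46) + 0.329·(1,-2.47) = (1.6173,-2.4633)
Perimeter = Σ |v_{i+1} − v_i|:
  edge 1→2: √(-2.4041² + -8.6409²) = 8.9691 (running 8.9691)
  edge 2→3: √(3.8908² + 0.6435²) = 3.9436 (running 12.9127)
  edge 3→1: √(-1.4867² + 7.9975²) = 8.1345 (running 21.0472)
Perimeter = 21.0472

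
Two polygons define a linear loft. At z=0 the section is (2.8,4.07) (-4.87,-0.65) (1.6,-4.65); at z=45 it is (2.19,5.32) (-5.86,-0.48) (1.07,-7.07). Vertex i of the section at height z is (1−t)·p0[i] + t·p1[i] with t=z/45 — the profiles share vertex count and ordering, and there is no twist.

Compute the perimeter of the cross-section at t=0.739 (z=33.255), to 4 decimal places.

Cross-section at t=0.739: each vertex is (1-t)·p0[i] + t·p1[i].
  v1: (1-0.739)·(2.8,4.07) + 0.739·(2.19,5.32) = (2.3492,4.9938)
  v2: (1-0.739)·(-4.87,-0.65) + 0.739·(-5.86,-0.48) = (-5.6016,-0.5244)
  v3: (1-0.739)·(1.6,-4.65) + 0.739·(1.07,-7.07) = (1.2083,-6.4384)
Perimeter = Σ |v_{i+1} − v_i|:
  edge 1→2: √(-7.9508² + -5.5181²) = 9.6781 (running 9.6781)
  edge 2→3: √(6.8099² + -5.9140²) = 9.0195 (running 18.6975)
  edge 3→1: √(1.1409² + 11.4321²) = 11.4889 (running 30.1865)
Perimeter = 30.1865

Perimeter at t=0.739: 30.1865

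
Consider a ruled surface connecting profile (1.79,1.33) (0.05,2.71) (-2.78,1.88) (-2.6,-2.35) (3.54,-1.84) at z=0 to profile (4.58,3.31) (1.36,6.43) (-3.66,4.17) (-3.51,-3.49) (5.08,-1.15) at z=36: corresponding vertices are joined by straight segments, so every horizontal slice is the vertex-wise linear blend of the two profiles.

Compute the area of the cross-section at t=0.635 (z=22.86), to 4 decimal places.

Area at t=0.635: 45.7711

Cross-section at t=0.635: each vertex is (1-t)·p0[i] + t·p1[i].
  v1: (1-0.635)·(1.79,1.33) + 0.635·(4.58,3.31) = (3.5617,2.5873)
  v2: (1-0.635)·(0.05,2.71) + 0.635·(1.36,6.43) = (0.8819,5.0722)
  v3: (1-0.635)·(-2.78,1.88) + 0.635·(-3.66,4.17) = (-3.3388,3.3341)
  v4: (1-0.635)·(-2.6,-2.35) + 0.635·(-3.51,-3.49) = (-3.1778,-3.0739)
  v5: (1-0.635)·(3.54,-1.84) + 0.635·(5.08,-1.15) = (4.5179,-1.4019)
Shoelace sum Σ(x_i·y_{i+1} − x_{i+1}·y_i):
  i=1: 3.5617·5.0722 − 0.8819·2.5873 = +15.7838 (running +15.7838)
  i=2: 0.8819·3.3341 − -3.3388·5.0722 = +19.8753 (running +35.6591)
  i=3: -3.3388·-3.0739 − -3.1778·3.3341 = +20.8586 (running +56.5176)
  i=4: -3.1778·-1.4019 − 4.5179·-3.0739 = +18.3424 (running +74.8601)
  i=5: 4.5179·2.5873 − 3.5617·-1.4019 = +16.6821 (running +91.5421)
Area = |Σ|/2 = |91.5421|/2 = 45.7711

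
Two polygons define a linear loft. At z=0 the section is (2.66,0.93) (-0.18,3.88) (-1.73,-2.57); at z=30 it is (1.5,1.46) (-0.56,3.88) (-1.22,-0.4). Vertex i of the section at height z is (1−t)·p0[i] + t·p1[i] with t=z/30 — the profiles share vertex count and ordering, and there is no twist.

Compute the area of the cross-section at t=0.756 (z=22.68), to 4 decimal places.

Cross-section at t=0.756: each vertex is (1-t)·p0[i] + t·p1[i].
  v1: (1-0.756)·(2.66,0.93) + 0.756·(1.5,1.46) = (1.7830,1.3307)
  v2: (1-0.756)·(-0.18,3.88) + 0.756·(-0.56,3.88) = (-0.4673,3.8800)
  v3: (1-0.756)·(-1.73,-2.57) + 0.756·(-1.22,-0.4) = (-1.3444,-0.9295)
Shoelace sum Σ(x_i·y_{i+1} − x_{i+1}·y_i):
  i=1: 1.7830·3.8800 − -0.4673·1.3307 = +7.5400 (running +7.5400)
  i=2: -0.4673·-0.9295 − -1.3444·3.8800 = +5.6508 (running +13.1907)
  i=3: -1.3444·1.3307 − 1.7830·-0.9295 = -0.1317 (running +13.0590)
Area = |Σ|/2 = |13.0590|/2 = 6.5295

Area at t=0.756: 6.5295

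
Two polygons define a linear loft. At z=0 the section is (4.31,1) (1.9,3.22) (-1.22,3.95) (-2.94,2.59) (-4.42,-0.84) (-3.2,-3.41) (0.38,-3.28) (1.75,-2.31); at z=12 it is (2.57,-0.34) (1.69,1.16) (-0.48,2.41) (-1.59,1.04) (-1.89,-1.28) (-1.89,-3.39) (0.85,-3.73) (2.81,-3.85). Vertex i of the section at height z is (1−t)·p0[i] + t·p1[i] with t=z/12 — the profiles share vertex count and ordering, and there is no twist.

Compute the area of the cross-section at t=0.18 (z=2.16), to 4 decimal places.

Cross-section at t=0.18: each vertex is (1-t)·p0[i] + t·p1[i].
  v1: (1-0.18)·(4.31,1) + 0.18·(2.57,-0.34) = (3.9968,0.7588)
  v2: (1-0.18)·(1.9,3.22) + 0.18·(1.69,1.16) = (1.8622,2.8492)
  v3: (1-0.18)·(-1.22,3.95) + 0.18·(-0.48,2.41) = (-1.0868,3.6728)
  v4: (1-0.18)·(-2.94,2.59) + 0.18·(-1.59,1.04) = (-2.6970,2.3110)
  v5: (1-0.18)·(-4.42,-0.84) + 0.18·(-1.89,-1.28) = (-3.9646,-0.9192)
  v6: (1-0.18)·(-3.2,-3.41) + 0.18·(-1.89,-3.39) = (-2.9642,-3.4064)
  v7: (1-0.18)·(0.38,-3.28) + 0.18·(0.85,-3.73) = (0.4646,-3.3610)
  v8: (1-0.18)·(1.75,-2.31) + 0.18·(2.81,-3.85) = (1.9408,-2.5872)
Shoelace sum Σ(x_i·y_{i+1} − x_{i+1}·y_i):
  i=1: 3.9968·2.8492 − 1.8622·0.7588 = +9.9746 (running +9.9746)
  i=2: 1.8622·3.6728 − -1.0868·2.8492 = +9.9360 (running +19.9106)
  i=3: -1.0868·2.3110 − -2.6970·3.6728 = +7.3939 (running +27.3046)
  i=4: -2.6970·-0.9192 − -3.9646·2.3110 = +11.6413 (running +38.9459)
  i=5: -3.9646·-3.4064 − -2.9642·-0.9192 = +10.7803 (running +49.7262)
  i=6: -2.9642·-3.3610 − 0.4646·-3.4064 = +11.5453 (running +61.2715)
  i=7: 0.4646·-2.5872 − 1.9408·-3.3610 = +5.3210 (running +66.5925)
  i=8: 1.9408·0.7588 − 3.9968·-2.5872 = +11.8132 (running +78.4057)
Area = |Σ|/2 = |78.4057|/2 = 39.2028

Area at t=0.18: 39.2028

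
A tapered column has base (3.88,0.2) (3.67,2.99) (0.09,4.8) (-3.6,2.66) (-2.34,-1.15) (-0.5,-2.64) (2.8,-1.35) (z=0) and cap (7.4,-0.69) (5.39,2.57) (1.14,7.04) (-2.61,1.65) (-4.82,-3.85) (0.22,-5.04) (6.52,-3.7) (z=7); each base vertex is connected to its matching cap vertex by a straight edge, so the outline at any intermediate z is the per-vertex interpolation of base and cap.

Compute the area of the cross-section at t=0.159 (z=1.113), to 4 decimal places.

Cross-section at t=0.159: each vertex is (1-t)·p0[i] + t·p1[i].
  v1: (1-0.159)·(3.88,0.2) + 0.159·(7.4,-0.69) = (4.4397,0.0585)
  v2: (1-0.159)·(3.67,2.99) + 0.159·(5.39,2.57) = (3.9435,2.9232)
  v3: (1-0.159)·(0.09,4.8) + 0.159·(1.14,7.04) = (0.2569,5.1562)
  v4: (1-0.159)·(-3.6,2.66) + 0.159·(-2.61,1.65) = (-3.4426,2.4994)
  v5: (1-0.159)·(-2.34,-1.15) + 0.159·(-4.82,-3.85) = (-2.7343,-1.5793)
  v6: (1-0.159)·(-0.5,-2.64) + 0.159·(0.22,-5.04) = (-0.3855,-3.0216)
  v7: (1-0.159)·(2.8,-1.35) + 0.159·(6.52,-3.7) = (3.3915,-1.7237)
Shoelace sum Σ(x_i·y_{i+1} − x_{i+1}·y_i):
  i=1: 4.4397·2.9232 − 3.9435·0.0585 = +12.7475 (running +12.7475)
  i=2: 3.9435·5.1562 − 0.2569·2.9232 = +19.5821 (running +32.3296)
  i=3: 0.2569·2.4994 − -3.4426·5.1562 = +18.3928 (running +50.7224)
  i=4: -3.4426·-1.5793 − -2.7343·2.4994 = +12.2711 (running +62.9934)
  i=5: -2.7343·-3.0216 − -0.3855·-1.5793 = +7.6532 (running +70.6466)
  i=6: -0.3855·-1.7237 − 3.3915·-3.0216 = +10.9122 (running +81.5588)
  i=7: 3.3915·0.0585 − 4.4397·-1.7237 = +7.8508 (running +89.4096)
Area = |Σ|/2 = |89.4096|/2 = 44.7048

Area at t=0.159: 44.7048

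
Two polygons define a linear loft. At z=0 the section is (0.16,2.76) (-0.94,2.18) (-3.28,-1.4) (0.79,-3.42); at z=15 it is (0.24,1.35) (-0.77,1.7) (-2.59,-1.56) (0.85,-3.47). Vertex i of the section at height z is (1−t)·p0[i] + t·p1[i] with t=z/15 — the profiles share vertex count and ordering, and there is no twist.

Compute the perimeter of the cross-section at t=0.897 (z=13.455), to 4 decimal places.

Cross-section at t=0.897: each vertex is (1-t)·p0[i] + t·p1[i].
  v1: (1-0.897)·(0.16,2.76) + 0.897·(0.24,1.35) = (0.2318,1.4952)
  v2: (1-0.897)·(-0.94,2.18) + 0.897·(-0.77,1.7) = (-0.7875,1.7494)
  v3: (1-0.897)·(-3.28,-1.4) + 0.897·(-2.59,-1.56) = (-2.6611,-1.5435)
  v4: (1-0.897)·(0.79,-3.42) + 0.897·(0.85,-3.47) = (0.8438,-3.4649)
Perimeter = Σ |v_{i+1} − v_i|:
  edge 1→2: √(-1.0193² + 0.2542²) = 1.0505 (running 1.0505)
  edge 2→3: √(-1.8736² + -3.2930²) = 3.7886 (running 4.8391)
  edge 3→4: √(3.5049² + -1.9213²) = 3.9970 (running 8.8361)
  edge 4→1: √(-0.6121² + 4.9601²) = 4.9977 (running 13.8338)
Perimeter = 13.8338

Perimeter at t=0.897: 13.8338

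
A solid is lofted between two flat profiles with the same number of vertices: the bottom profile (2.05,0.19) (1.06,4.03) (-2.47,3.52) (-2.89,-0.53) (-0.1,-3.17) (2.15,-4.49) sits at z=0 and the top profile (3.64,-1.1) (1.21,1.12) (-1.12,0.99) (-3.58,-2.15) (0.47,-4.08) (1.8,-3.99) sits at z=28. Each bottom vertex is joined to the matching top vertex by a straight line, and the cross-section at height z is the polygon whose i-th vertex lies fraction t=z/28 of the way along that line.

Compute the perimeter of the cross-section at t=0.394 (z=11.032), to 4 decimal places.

Cross-section at t=0.394: each vertex is (1-t)·p0[i] + t·p1[i].
  v1: (1-0.394)·(2.05,0.19) + 0.394·(3.64,-1.1) = (2.6765,-0.3183)
  v2: (1-0.394)·(1.06,4.03) + 0.394·(1.21,1.12) = (1.1191,2.8835)
  v3: (1-0.394)·(-2.47,3.52) + 0.394·(-1.12,0.99) = (-1.9381,2.5232)
  v4: (1-0.394)·(-2.89,-0.53) + 0.394·(-3.58,-2.15) = (-3.1619,-1.1683)
  v5: (1-0.394)·(-0.1,-3.17) + 0.394·(0.47,-4.08) = (0.1246,-3.5285)
  v6: (1-0.394)·(2.15,-4.49) + 0.394·(1.8,-3.99) = (2.0121,-4.2930)
Perimeter = Σ |v_{i+1} − v_i|:
  edge 1→2: √(-1.5574² + 3.2017²) = 3.5604 (running 3.5604)
  edge 2→3: √(-3.0572² + -0.3603²) = 3.0784 (running 6.6387)
  edge 3→4: √(-1.2238² + -3.6915²) = 3.8890 (running 10.5278)
  edge 4→5: √(3.2864² + -2.3603²) = 4.0462 (running 14.5739)
  edge 5→6: √(1.8875² + -0.7645²) = 2.0365 (running 16.6104)
  edge 6→1: √(0.6644² + 3.9747²) = 4.0299 (running 20.6403)
Perimeter = 20.6403

Perimeter at t=0.394: 20.6403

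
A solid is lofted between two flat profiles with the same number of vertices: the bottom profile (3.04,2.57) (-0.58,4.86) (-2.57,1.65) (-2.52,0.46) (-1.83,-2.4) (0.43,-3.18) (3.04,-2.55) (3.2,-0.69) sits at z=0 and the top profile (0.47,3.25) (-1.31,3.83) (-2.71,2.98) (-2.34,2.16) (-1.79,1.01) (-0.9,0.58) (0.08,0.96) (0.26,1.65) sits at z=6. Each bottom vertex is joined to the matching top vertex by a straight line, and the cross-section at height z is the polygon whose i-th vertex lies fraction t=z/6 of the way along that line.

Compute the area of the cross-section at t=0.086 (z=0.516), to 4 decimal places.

Area at t=0.086: 31.5410

Cross-section at t=0.086: each vertex is (1-t)·p0[i] + t·p1[i].
  v1: (1-0.086)·(3.04,2.57) + 0.086·(0.47,3.25) = (2.8190,2.6285)
  v2: (1-0.086)·(-0.58,4.86) + 0.086·(-1.31,3.83) = (-0.6428,4.7714)
  v3: (1-0.086)·(-2.57,1.65) + 0.086·(-2.71,2.98) = (-2.5820,1.7644)
  v4: (1-0.086)·(-2.52,0.46) + 0.086·(-2.34,2.16) = (-2.5045,0.6062)
  v5: (1-0.086)·(-1.83,-2.4) + 0.086·(-1.79,1.01) = (-1.8266,-2.1067)
  v6: (1-0.086)·(0.43,-3.18) + 0.086·(-0.9,0.58) = (0.3156,-2.8566)
  v7: (1-0.086)·(3.04,-2.55) + 0.086·(0.08,0.96) = (2.7854,-2.2481)
  v8: (1-0.086)·(3.2,-0.69) + 0.086·(0.26,1.65) = (2.9472,-0.4888)
Shoelace sum Σ(x_i·y_{i+1} − x_{i+1}·y_i):
  i=1: 2.8190·4.7714 − -0.6428·2.6285 = +15.1401 (running +15.1401)
  i=2: -0.6428·1.7644 − -2.5820·4.7714 = +11.1859 (running +26.3260)
  i=3: -2.5820·0.6062 − -2.5045·1.7644 = +2.8537 (running +29.1797)
  i=4: -2.5045·-2.1067 − -1.8266·0.6062 = +6.3836 (running +35.5633)
  i=5: -1.8266·-2.8566 − 0.3156·-2.1067 = +5.8828 (running +41.4460)
  i=6: 0.3156·-2.2481 − 2.7854·-2.8566 = +7.2474 (running +48.6935)
  i=7: 2.7854·-0.4888 − 2.9472·-2.2481 = +5.2642 (running +53.9577)
  i=8: 2.9472·2.6285 − 2.8190·-0.4888 = +9.1244 (running +63.0821)
Area = |Σ|/2 = |63.0821|/2 = 31.5410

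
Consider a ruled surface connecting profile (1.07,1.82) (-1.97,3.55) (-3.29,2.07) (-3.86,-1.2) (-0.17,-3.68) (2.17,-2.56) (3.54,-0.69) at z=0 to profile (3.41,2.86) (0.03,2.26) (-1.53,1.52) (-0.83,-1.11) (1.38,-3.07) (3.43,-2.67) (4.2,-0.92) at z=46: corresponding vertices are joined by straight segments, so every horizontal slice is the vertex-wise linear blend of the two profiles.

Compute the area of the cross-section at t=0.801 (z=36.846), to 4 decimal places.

Area at t=0.801: 25.7141

Cross-section at t=0.801: each vertex is (1-t)·p0[i] + t·p1[i].
  v1: (1-0.801)·(1.07,1.82) + 0.801·(3.41,2.86) = (2.9443,2.6530)
  v2: (1-0.801)·(-1.97,3.55) + 0.801·(0.03,2.26) = (-0.3680,2.5167)
  v3: (1-0.801)·(-3.29,2.07) + 0.801·(-1.53,1.52) = (-1.8802,1.6295)
  v4: (1-0.801)·(-3.86,-1.2) + 0.801·(-0.83,-1.11) = (-1.4330,-1.1279)
  v5: (1-0.801)·(-0.17,-3.68) + 0.801·(1.38,-3.07) = (1.0716,-3.1914)
  v6: (1-0.801)·(2.17,-2.56) + 0.801·(3.43,-2.67) = (3.1793,-2.6481)
  v7: (1-0.801)·(3.54,-0.69) + 0.801·(4.2,-0.92) = (4.0687,-0.8742)
Shoelace sum Σ(x_i·y_{i+1} − x_{i+1}·y_i):
  i=1: 2.9443·2.5167 − -0.3680·2.6530 = +8.3864 (running +8.3864)
  i=2: -0.3680·1.6295 − -1.8802·2.5167 = +4.1324 (running +12.5187)
  i=3: -1.8802·-1.1279 − -1.4330·1.6295 = +4.4557 (running +16.9744)
  i=4: -1.4330·-3.1914 − 1.0716·-1.1279 = +5.7818 (running +22.7562)
  i=5: 1.0716·-2.6481 − 3.1793·-3.1914 = +7.3087 (running +30.0649)
  i=6: 3.1793·-0.8742 − 4.0687·-2.6481 = +7.9949 (running +38.0598)
  i=7: 4.0687·2.6530 − 2.9443·-0.8742 = +13.3683 (running +51.4281)
Area = |Σ|/2 = |51.4281|/2 = 25.7141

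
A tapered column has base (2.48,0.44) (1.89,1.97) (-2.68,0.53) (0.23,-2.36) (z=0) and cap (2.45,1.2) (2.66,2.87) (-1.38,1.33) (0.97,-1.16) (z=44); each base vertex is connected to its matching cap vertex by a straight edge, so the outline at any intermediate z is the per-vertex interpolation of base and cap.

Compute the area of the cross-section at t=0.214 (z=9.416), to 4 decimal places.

Area at t=0.214: 10.4808

Cross-section at t=0.214: each vertex is (1-t)·p0[i] + t·p1[i].
  v1: (1-0.214)·(2.48,0.44) + 0.214·(2.45,1.2) = (2.4736,0.6026)
  v2: (1-0.214)·(1.89,1.97) + 0.214·(2.66,2.87) = (2.0548,2.1626)
  v3: (1-0.214)·(-2.68,0.53) + 0.214·(-1.38,1.33) = (-2.4018,0.7012)
  v4: (1-0.214)·(0.23,-2.36) + 0.214·(0.97,-1.16) = (0.3884,-2.1032)
Shoelace sum Σ(x_i·y_{i+1} − x_{i+1}·y_i):
  i=1: 2.4736·2.1626 − 2.0548·0.6026 = +4.1111 (running +4.1111)
  i=2: 2.0548·0.7012 − -2.4018·2.1626 = +6.6349 (running +10.7460)
  i=3: -2.4018·-2.1032 − 0.3884·0.7012 = +4.7791 (running +15.5252)
  i=4: 0.3884·0.6026 − 2.4736·-2.1032 = +5.4365 (running +20.9616)
Area = |Σ|/2 = |20.9616|/2 = 10.4808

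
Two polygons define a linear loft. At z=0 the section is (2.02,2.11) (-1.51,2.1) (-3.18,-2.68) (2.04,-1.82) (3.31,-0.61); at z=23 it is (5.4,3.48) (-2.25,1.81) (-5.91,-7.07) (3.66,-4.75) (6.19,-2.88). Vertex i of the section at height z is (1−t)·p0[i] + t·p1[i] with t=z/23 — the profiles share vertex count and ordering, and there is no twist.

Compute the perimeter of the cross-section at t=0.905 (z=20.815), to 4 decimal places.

Perimeter at t=0.905: 35.0849

Cross-section at t=0.905: each vertex is (1-t)·p0[i] + t·p1[i].
  v1: (1-0.905)·(2.02,2.11) + 0.905·(5.4,3.48) = (5.0789,3.3498)
  v2: (1-0.905)·(-1.51,2.1) + 0.905·(-2.25,1.81) = (-2.1797,1.8376)
  v3: (1-0.905)·(-3.18,-2.68) + 0.905·(-5.91,-7.07) = (-5.6507,-6.6530)
  v4: (1-0.905)·(2.04,-1.82) + 0.905·(3.66,-4.75) = (3.5061,-4.4717)
  v5: (1-0.905)·(3.31,-0.61) + 0.905·(6.19,-2.88) = (5.9164,-2.6643)
Perimeter = Σ |v_{i+1} − v_i|:
  edge 1→2: √(-7.2586² + -1.5123²) = 7.4145 (running 7.4145)
  edge 2→3: √(-3.4710² + -8.4905²) = 9.1726 (running 16.5870)
  edge 3→4: √(9.1568² + 2.1813²) = 9.4130 (running 26.0000)
  edge 4→5: √(2.4103² + 1.8073²) = 3.0126 (running 29.0126)
  edge 5→1: √(-0.8375² + 6.0142²) = 6.0722 (running 35.0849)
Perimeter = 35.0849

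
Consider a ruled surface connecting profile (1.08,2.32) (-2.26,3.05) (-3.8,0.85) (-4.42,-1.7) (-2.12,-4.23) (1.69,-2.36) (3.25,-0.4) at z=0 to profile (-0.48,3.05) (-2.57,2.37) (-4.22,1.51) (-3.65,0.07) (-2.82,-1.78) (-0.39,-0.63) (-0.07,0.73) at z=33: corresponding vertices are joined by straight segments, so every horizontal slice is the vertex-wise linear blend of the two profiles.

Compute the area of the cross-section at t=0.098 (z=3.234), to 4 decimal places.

Area at t=0.098: 32.7008

Cross-section at t=0.098: each vertex is (1-t)·p0[i] + t·p1[i].
  v1: (1-0.098)·(1.08,2.32) + 0.098·(-0.48,3.05) = (0.9271,2.3915)
  v2: (1-0.098)·(-2.26,3.05) + 0.098·(-2.57,2.37) = (-2.2904,2.9834)
  v3: (1-0.098)·(-3.8,0.85) + 0.098·(-4.22,1.51) = (-3.8412,0.9147)
  v4: (1-0.098)·(-4.42,-1.7) + 0.098·(-3.65,0.07) = (-4.3445,-1.5265)
  v5: (1-0.098)·(-2.12,-4.23) + 0.098·(-2.82,-1.78) = (-2.1886,-3.9899)
  v6: (1-0.098)·(1.69,-2.36) + 0.098·(-0.39,-0.63) = (1.4862,-2.1905)
  v7: (1-0.098)·(3.25,-0.4) + 0.098·(-0.07,0.73) = (2.9246,-0.2893)
Shoelace sum Σ(x_i·y_{i+1} − x_{i+1}·y_i):
  i=1: 0.9271·2.9834 − -2.2904·2.3915 = +8.2435 (running +8.2435)
  i=2: -2.2904·0.9147 − -3.8412·2.9834 = +9.3646 (running +17.6081)
  i=3: -3.8412·-1.5265 − -4.3445·0.9147 = +9.8375 (running +27.4456)
  i=4: -4.3445·-3.9899 − -2.1886·-1.5265 = +13.9933 (running +41.4389)
  i=5: -2.1886·-2.1905 − 1.4862·-3.9899 = +10.7237 (running +52.1626)
  i=6: 1.4862·-0.2893 − 2.9246·-2.1905 = +5.9764 (running +58.1390)
  i=7: 2.9246·2.3915 − 0.9271·-0.2893 = +7.2626 (running +65.4016)
Area = |Σ|/2 = |65.4016|/2 = 32.7008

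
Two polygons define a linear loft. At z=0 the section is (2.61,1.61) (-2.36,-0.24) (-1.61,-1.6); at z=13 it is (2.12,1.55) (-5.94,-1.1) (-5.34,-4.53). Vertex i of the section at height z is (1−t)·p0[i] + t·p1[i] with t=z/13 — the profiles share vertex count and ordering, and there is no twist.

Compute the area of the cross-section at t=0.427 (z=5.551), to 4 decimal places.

Area at t=0.427: 7.8081

Cross-section at t=0.427: each vertex is (1-t)·p0[i] + t·p1[i].
  v1: (1-0.427)·(2.61,1.61) + 0.427·(2.12,1.55) = (2.4008,1.5844)
  v2: (1-0.427)·(-2.36,-0.24) + 0.427·(-5.94,-1.1) = (-3.8887,-0.6072)
  v3: (1-0.427)·(-1.61,-1.6) + 0.427·(-5.34,-4.53) = (-3.2027,-2.8511)
Shoelace sum Σ(x_i·y_{i+1} − x_{i+1}·y_i):
  i=1: 2.4008·-0.6072 − -3.8887·1.5844 = +4.7033 (running +4.7033)
  i=2: -3.8887·-2.8511 − -3.2027·-0.6072 = +9.1422 (running +13.8456)
  i=3: -3.2027·1.5844 − 2.4008·-2.8511 = +1.7705 (running +15.6161)
Area = |Σ|/2 = |15.6161|/2 = 7.8081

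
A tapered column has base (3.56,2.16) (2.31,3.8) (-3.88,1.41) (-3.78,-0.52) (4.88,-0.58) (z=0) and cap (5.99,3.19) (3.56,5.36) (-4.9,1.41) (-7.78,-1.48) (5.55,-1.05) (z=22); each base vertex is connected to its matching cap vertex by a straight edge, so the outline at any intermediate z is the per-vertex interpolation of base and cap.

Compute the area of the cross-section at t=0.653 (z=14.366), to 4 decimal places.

Cross-section at t=0.653: each vertex is (1-t)·p0[i] + t·p1[i].
  v1: (1-0.653)·(3.56,2.16) + 0.653·(5.99,3.19) = (5.1468,2.8326)
  v2: (1-0.653)·(2.31,3.8) + 0.653·(3.56,5.36) = (3.1263,4.8187)
  v3: (1-0.653)·(-3.88,1.41) + 0.653·(-4.9,1.41) = (-4.5461,1.4100)
  v4: (1-0.653)·(-3.78,-0.52) + 0.653·(-7.78,-1.48) = (-6.3920,-1.1469)
  v5: (1-0.653)·(4.88,-0.58) + 0.653·(5.55,-1.05) = (5.3175,-0.8869)
Shoelace sum Σ(x_i·y_{i+1} − x_{i+1}·y_i):
  i=1: 5.1468·4.8187 − 3.1263·2.8326 = +15.9453 (running +15.9453)
  i=2: 3.1263·1.4100 − -4.5461·4.8187 = +26.3140 (running +42.2594)
  i=3: -4.5461·-1.1469 − -6.3920·1.4100 = +14.2265 (running +56.4859)
  i=4: -6.3920·-0.8869 − 5.3175·-1.1469 = +11.7677 (running +68.2536)
  i=5: 5.3175·2.8326 − 5.1468·-0.8869 = +19.6271 (running +87.8806)
Area = |Σ|/2 = |87.8806|/2 = 43.9403

Area at t=0.653: 43.9403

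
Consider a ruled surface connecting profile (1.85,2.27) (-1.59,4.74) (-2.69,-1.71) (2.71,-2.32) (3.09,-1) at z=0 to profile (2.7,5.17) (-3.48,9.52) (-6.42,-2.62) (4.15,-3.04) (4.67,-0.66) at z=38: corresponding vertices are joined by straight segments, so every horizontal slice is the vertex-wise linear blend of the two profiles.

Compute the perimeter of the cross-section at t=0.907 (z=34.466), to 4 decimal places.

Perimeter at t=0.907: 37.5272

Cross-section at t=0.907: each vertex is (1-t)·p0[i] + t·p1[i].
  v1: (1-0.907)·(1.85,2.27) + 0.907·(2.7,5.17) = (2.6210,4.9003)
  v2: (1-0.907)·(-1.59,4.74) + 0.907·(-3.48,9.52) = (-3.3042,9.0755)
  v3: (1-0.907)·(-2.69,-1.71) + 0.907·(-6.42,-2.62) = (-6.0731,-2.5354)
  v4: (1-0.907)·(2.71,-2.32) + 0.907·(4.15,-3.04) = (4.0161,-2.9730)
  v5: (1-0.907)·(3.09,-1) + 0.907·(4.67,-0.66) = (4.5231,-0.6916)
Perimeter = Σ |v_{i+1} − v_i|:
  edge 1→2: √(-5.9252² + 4.1752²) = 7.2484 (running 7.2484)
  edge 2→3: √(-2.7689² + -11.6108²) = 11.9364 (running 19.1848)
  edge 3→4: √(10.0892² + -0.4377²) = 10.0987 (running 29.2835)
  edge 4→5: √(0.5070² + 2.2814²) = 2.3371 (running 31.6206)
  edge 5→1: √(-1.9021² + 5.5919²) = 5.9066 (running 37.5272)
Perimeter = 37.5272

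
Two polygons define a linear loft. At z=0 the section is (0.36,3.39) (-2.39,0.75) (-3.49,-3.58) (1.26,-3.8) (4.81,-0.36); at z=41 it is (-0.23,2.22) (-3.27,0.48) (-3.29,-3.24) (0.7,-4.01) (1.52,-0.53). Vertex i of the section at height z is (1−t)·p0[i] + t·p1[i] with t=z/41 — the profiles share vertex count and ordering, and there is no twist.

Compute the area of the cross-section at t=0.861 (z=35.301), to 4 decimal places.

Area at t=0.861: 23.6828

Cross-section at t=0.861: each vertex is (1-t)·p0[i] + t·p1[i].
  v1: (1-0.861)·(0.36,3.39) + 0.861·(-0.23,2.22) = (-0.1480,2.3826)
  v2: (1-0.861)·(-2.39,0.75) + 0.861·(-3.27,0.48) = (-3.1477,0.5175)
  v3: (1-0.861)·(-3.49,-3.58) + 0.861·(-3.29,-3.24) = (-3.3178,-3.2873)
  v4: (1-0.861)·(1.26,-3.8) + 0.861·(0.7,-4.01) = (0.7778,-3.9808)
  v5: (1-0.861)·(4.81,-0.36) + 0.861·(1.52,-0.53) = (1.9773,-0.5064)
Shoelace sum Σ(x_i·y_{i+1} − x_{i+1}·y_i):
  i=1: -0.1480·0.5175 − -3.1477·2.3826 = +7.4232 (running +7.4232)
  i=2: -3.1477·-3.2873 − -3.3178·0.5175 = +12.0643 (running +19.4875)
  i=3: -3.3178·-3.9808 − 0.7778·-3.2873 = +15.7645 (running +35.2520)
  i=4: 0.7778·-0.5064 − 1.9773·-3.9808 = +7.4774 (running +42.7294)
  i=5: 1.9773·2.3826 − -0.1480·-0.5064 = +4.6363 (running +47.3656)
Area = |Σ|/2 = |47.3656|/2 = 23.6828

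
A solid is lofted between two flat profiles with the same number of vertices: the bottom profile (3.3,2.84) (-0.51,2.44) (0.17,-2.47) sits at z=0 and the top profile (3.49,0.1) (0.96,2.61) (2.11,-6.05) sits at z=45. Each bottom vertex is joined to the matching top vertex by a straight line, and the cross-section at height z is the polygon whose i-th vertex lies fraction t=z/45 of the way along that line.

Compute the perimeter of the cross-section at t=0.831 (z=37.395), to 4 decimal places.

Perimeter at t=0.831: 17.7428

Cross-section at t=0.831: each vertex is (1-t)·p0[i] + t·p1[i].
  v1: (1-0.831)·(3.3,2.84) + 0.831·(3.49,0.1) = (3.4579,0.5631)
  v2: (1-0.831)·(-0.51,2.44) + 0.831·(0.96,2.61) = (0.7116,2.5813)
  v3: (1-0.831)·(0.17,-2.47) + 0.831·(2.11,-6.05) = (1.7821,-5.4450)
Perimeter = Σ |v_{i+1} − v_i|:
  edge 1→2: √(-2.7463² + 2.0182²) = 3.4081 (running 3.4081)
  edge 2→3: √(1.0706² + -8.0263²) = 8.0973 (running 11.5055)
  edge 3→1: √(1.6758² + 6.0080²) = 6.2374 (running 17.7428)
Perimeter = 17.7428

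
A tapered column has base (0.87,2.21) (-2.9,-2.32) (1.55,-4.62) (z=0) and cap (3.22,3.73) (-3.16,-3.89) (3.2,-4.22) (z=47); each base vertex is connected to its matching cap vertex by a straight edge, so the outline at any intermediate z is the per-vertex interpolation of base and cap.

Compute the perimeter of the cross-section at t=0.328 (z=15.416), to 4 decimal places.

Perimeter at t=0.328: 19.7707

Cross-section at t=0.328: each vertex is (1-t)·p0[i] + t·p1[i].
  v1: (1-0.328)·(0.87,2.21) + 0.328·(3.22,3.73) = (1.6408,2.7086)
  v2: (1-0.328)·(-2.9,-2.32) + 0.328·(-3.16,-3.89) = (-2.9853,-2.8350)
  v3: (1-0.328)·(1.55,-4.62) + 0.328·(3.2,-4.22) = (2.0912,-4.4888)
Perimeter = Σ |v_{i+1} − v_i|:
  edge 1→2: √(-4.6261² + -5.5435²) = 7.2202 (running 7.2202)
  edge 2→3: √(5.0765² + -1.6538²) = 5.3391 (running 12.5593)
  edge 3→1: √(-0.4504² + 7.1974²) = 7.2114 (running 19.7707)
Perimeter = 19.7707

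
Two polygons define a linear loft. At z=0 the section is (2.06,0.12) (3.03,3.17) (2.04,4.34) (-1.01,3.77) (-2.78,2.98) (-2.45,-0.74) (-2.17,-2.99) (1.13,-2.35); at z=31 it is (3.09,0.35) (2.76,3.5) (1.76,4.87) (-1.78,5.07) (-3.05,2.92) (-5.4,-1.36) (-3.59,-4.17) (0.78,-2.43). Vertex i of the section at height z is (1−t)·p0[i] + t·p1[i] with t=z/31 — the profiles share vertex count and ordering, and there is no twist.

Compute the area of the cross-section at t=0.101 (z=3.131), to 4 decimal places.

Cross-section at t=0.101: each vertex is (1-t)·p0[i] + t·p1[i].
  v1: (1-0.101)·(2.06,0.12) + 0.101·(3.09,0.35) = (2.1640,0.1432)
  v2: (1-0.101)·(3.03,3.17) + 0.101·(2.76,3.5) = (3.0027,3.2033)
  v3: (1-0.101)·(2.04,4.34) + 0.101·(1.76,4.87) = (2.0117,4.3935)
  v4: (1-0.101)·(-1.01,3.77) + 0.101·(-1.78,5.07) = (-1.0878,3.9013)
  v5: (1-0.101)·(-2.78,2.98) + 0.101·(-3.05,2.92) = (-2.8073,2.9739)
  v6: (1-0.101)·(-2.45,-0.74) + 0.101·(-5.4,-1.36) = (-2.7480,-0.8026)
  v7: (1-0.101)·(-2.17,-2.99) + 0.101·(-3.59,-4.17) = (-2.3134,-3.1092)
  v8: (1-0.101)·(1.13,-2.35) + 0.101·(0.78,-2.43) = (1.0946,-2.3581)
Shoelace sum Σ(x_i·y_{i+1} − x_{i+1}·y_i):
  i=1: 2.1640·3.2033 − 3.0027·0.1432 = +6.5020 (running +6.5020)
  i=2: 3.0027·4.3935 − 2.0117·3.2033 = +6.7484 (running +13.2504)
  i=3: 2.0117·3.9013 − -1.0878·4.3935 = +12.6275 (running +25.8779)
  i=4: -1.0878·2.9739 − -2.8073·3.9013 = +7.7170 (running +33.5949)
  i=5: -2.8073·-0.8026 − -2.7480·2.9739 = +10.4254 (running +44.0203)
  i=6: -2.7480·-3.1092 − -2.3134·-0.8026 = +6.6871 (running +50.7074)
  i=7: -2.3134·-2.3581 − 1.0946·-3.1092 = +8.8587 (running +59.5661)
  i=8: 1.0946·0.1432 − 2.1640·-2.3581 = +5.2597 (running +64.8258)
Area = |Σ|/2 = |64.8258|/2 = 32.4129

Area at t=0.101: 32.4129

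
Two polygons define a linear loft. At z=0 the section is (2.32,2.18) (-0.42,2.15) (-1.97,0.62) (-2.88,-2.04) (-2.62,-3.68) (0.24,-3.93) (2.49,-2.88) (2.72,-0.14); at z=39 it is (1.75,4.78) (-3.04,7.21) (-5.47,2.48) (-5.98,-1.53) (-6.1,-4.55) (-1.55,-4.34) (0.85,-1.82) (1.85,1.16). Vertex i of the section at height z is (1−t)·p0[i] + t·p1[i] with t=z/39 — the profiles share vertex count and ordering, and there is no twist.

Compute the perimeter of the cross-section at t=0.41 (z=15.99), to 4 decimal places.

Perimeter at t=0.41: 24.7955

Cross-section at t=0.41: each vertex is (1-t)·p0[i] + t·p1[i].
  v1: (1-0.41)·(2.32,2.18) + 0.41·(1.75,4.78) = (2.0863,3.2460)
  v2: (1-0.41)·(-0.42,2.15) + 0.41·(-3.04,7.21) = (-1.4942,4.2246)
  v3: (1-0.41)·(-1.97,0.62) + 0.41·(-5.47,2.48) = (-3.4050,1.3826)
  v4: (1-0.41)·(-2.88,-2.04) + 0.41·(-5.98,-1.53) = (-4.1510,-1.8309)
  v5: (1-0.41)·(-2.62,-3.68) + 0.41·(-6.1,-4.55) = (-4.0468,-4.0367)
  v6: (1-0.41)·(0.24,-3.93) + 0.41·(-1.55,-4.34) = (-0.4939,-4.0981)
  v7: (1-0.41)·(2.49,-2.88) + 0.41·(0.85,-1.82) = (1.8176,-2.4454)
  v8: (1-0.41)·(2.72,-0.14) + 0.41·(1.85,1.16) = (2.3633,0.3930)
Perimeter = Σ |v_{i+1} − v_i|:
  edge 1→2: √(-3.5805² + 0.9786²) = 3.7118 (running 3.7118)
  edge 2→3: √(-1.9108² + -2.8420²) = 3.4246 (running 7.1365)
  edge 3→4: √(-0.7460² + -3.2135²) = 3.2990 (running 10.4354)
  edge 4→5: √(0.1042² + -2.2058²) = 2.2083 (running 12.6437)
  edge 5→6: √(3.5529² + -0.0614²) = 3.5534 (running 16.1971)
  edge 6→7: √(2.3115² + 1.6527²) = 2.8416 (running 19.0387)
  edge 7→8: √(0.5457² + 2.8384²) = 2.8904 (running 21.9290)
  edge 8→1: √(-0.2770² + 2.8530²) = 2.8664 (running 24.7955)
Perimeter = 24.7955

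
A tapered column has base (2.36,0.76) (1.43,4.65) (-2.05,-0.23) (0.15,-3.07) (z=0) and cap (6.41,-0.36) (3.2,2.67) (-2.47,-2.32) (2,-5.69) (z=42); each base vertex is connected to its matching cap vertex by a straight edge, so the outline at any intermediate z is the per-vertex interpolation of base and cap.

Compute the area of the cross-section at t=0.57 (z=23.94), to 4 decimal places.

Area at t=0.57: 27.1743

Cross-section at t=0.57: each vertex is (1-t)·p0[i] + t·p1[i].
  v1: (1-0.57)·(2.36,0.76) + 0.57·(6.41,-0.36) = (4.6685,0.1216)
  v2: (1-0.57)·(1.43,4.65) + 0.57·(3.2,2.67) = (2.4389,3.5214)
  v3: (1-0.57)·(-2.05,-0.23) + 0.57·(-2.47,-2.32) = (-2.2894,-1.4213)
  v4: (1-0.57)·(0.15,-3.07) + 0.57·(2,-5.69) = (1.2045,-4.5634)
Shoelace sum Σ(x_i·y_{i+1} − x_{i+1}·y_i):
  i=1: 4.6685·3.5214 − 2.4389·0.1216 = +16.1431 (running +16.1431)
  i=2: 2.4389·-1.4213 − -2.2894·3.5214 = +4.5955 (running +20.7386)
  i=3: -2.2894·-4.5634 − 1.2045·-1.4213 = +12.1594 (running +32.8980)
  i=4: 1.2045·0.1216 − 4.6685·-4.5634 = +21.4507 (running +54.3487)
Area = |Σ|/2 = |54.3487|/2 = 27.1743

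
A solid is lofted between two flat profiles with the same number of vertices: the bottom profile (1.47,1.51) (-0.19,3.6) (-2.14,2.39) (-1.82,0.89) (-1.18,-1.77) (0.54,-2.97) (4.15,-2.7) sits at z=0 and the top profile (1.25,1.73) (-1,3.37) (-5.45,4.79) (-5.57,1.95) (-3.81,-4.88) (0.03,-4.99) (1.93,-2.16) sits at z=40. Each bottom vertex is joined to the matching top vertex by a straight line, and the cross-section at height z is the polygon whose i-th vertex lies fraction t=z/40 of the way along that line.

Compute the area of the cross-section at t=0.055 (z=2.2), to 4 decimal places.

Cross-section at t=0.055: each vertex is (1-t)·p0[i] + t·p1[i].
  v1: (1-0.055)·(1.47,1.51) + 0.055·(1.25,1.73) = (1.4579,1.5221)
  v2: (1-0.055)·(-0.19,3.6) + 0.055·(-1,3.37) = (-0.2345,3.5873)
  v3: (1-0.055)·(-2.14,2.39) + 0.055·(-5.45,4.79) = (-2.3220,2.5220)
  v4: (1-0.055)·(-1.82,0.89) + 0.055·(-5.57,1.95) = (-2.0263,0.9483)
  v5: (1-0.055)·(-1.18,-1.77) + 0.055·(-3.81,-4.88) = (-1.3247,-1.9410)
  v6: (1-0.055)·(0.54,-2.97) + 0.055·(0.03,-4.99) = (0.5120,-3.0811)
  v7: (1-0.055)·(4.15,-2.7) + 0.055·(1.93,-2.16) = (4.0279,-2.6703)
Shoelace sum Σ(x_i·y_{i+1} − x_{i+1}·y_i):
  i=1: 1.4579·3.5873 − -0.2345·1.5221 = +5.5870 (running +5.5870)
  i=2: -0.2345·2.5220 − -2.3220·3.5873 = +7.7385 (running +13.3255)
  i=3: -2.3220·0.9483 − -2.0263·2.5220 = +2.9082 (running +16.2337)
  i=4: -2.0263·-1.9410 − -1.3247·0.9483 = +5.1892 (running +21.4229)
  i=5: -1.3247·-3.0811 − 0.5120·-1.9410 = +5.0751 (running +26.4980)
  i=6: 0.5120·-2.6703 − 4.0279·-3.0811 = +11.0433 (running +37.5413)
  i=7: 4.0279·1.5221 − 1.4579·-2.6703 = +10.0239 (running +47.5652)
Area = |Σ|/2 = |47.5652|/2 = 23.7826

Area at t=0.055: 23.7826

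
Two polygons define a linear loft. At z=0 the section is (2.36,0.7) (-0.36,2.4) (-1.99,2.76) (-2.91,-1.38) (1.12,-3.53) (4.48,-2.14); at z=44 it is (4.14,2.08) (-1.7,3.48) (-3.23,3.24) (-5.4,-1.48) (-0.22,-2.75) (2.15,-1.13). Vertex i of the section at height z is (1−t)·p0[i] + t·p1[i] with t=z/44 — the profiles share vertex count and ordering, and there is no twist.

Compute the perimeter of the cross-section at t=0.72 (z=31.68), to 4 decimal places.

Perimeter at t=0.72: 23.0280

Cross-section at t=0.72: each vertex is (1-t)·p0[i] + t·p1[i].
  v1: (1-0.72)·(2.36,0.7) + 0.72·(4.14,2.08) = (3.6416,1.6936)
  v2: (1-0.72)·(-0.36,2.4) + 0.72·(-1.7,3.48) = (-1.3248,3.1776)
  v3: (1-0.72)·(-1.99,2.76) + 0.72·(-3.23,3.24) = (-2.8828,3.1056)
  v4: (1-0.72)·(-2.91,-1.38) + 0.72·(-5.4,-1.48) = (-4.7028,-1.4520)
  v5: (1-0.72)·(1.12,-3.53) + 0.72·(-0.22,-2.75) = (0.1552,-2.9684)
  v6: (1-0.72)·(4.48,-2.14) + 0.72·(2.15,-1.13) = (2.8024,-1.4128)
Perimeter = Σ |v_{i+1} − v_i|:
  edge 1→2: √(-4.9664² + 1.4840²) = 5.1834 (running 5.1834)
  edge 2→3: √(-1.5580² + -0.0720²) = 1.5597 (running 6.7430)
  edge 3→4: √(-1.8200² + -4.5576²) = 4.9076 (running 11.6506)
  edge 4→5: √(4.8580² + -1.5164²) = 5.0892 (running 16.7398)
  edge 5→6: √(2.6472² + 1.5556²) = 3.0704 (running 19.8102)
  edge 6→1: √(0.8392² + 3.1064²) = 3.2178 (running 23.0280)
Perimeter = 23.0280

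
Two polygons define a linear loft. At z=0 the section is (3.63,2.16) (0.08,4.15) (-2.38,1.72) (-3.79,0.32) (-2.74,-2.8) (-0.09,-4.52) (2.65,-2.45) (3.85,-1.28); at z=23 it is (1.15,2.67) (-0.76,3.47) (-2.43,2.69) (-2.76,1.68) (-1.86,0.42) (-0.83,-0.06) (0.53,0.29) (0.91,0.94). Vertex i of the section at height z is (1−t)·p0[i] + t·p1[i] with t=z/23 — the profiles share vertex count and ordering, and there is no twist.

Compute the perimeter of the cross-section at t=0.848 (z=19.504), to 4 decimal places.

Perimeter at t=0.848: 13.4221

Cross-section at t=0.848: each vertex is (1-t)·p0[i] + t·p1[i].
  v1: (1-0.848)·(3.63,2.16) + 0.848·(1.15,2.67) = (1.5270,2.5925)
  v2: (1-0.848)·(0.08,4.15) + 0.848·(-0.76,3.47) = (-0.6323,3.5734)
  v3: (1-0.848)·(-2.38,1.72) + 0.848·(-2.43,2.69) = (-2.4224,2.5426)
  v4: (1-0.848)·(-3.79,0.32) + 0.848·(-2.76,1.68) = (-2.9166,1.4733)
  v5: (1-0.848)·(-2.74,-2.8) + 0.848·(-1.86,0.42) = (-1.9938,-0.0694)
  v6: (1-0.848)·(-0.09,-4.52) + 0.848·(-0.83,-0.06) = (-0.7175,-0.7379)
  v7: (1-0.848)·(2.65,-2.45) + 0.848·(0.53,0.29) = (0.8522,-0.1265)
  v8: (1-0.848)·(3.85,-1.28) + 0.848·(0.91,0.94) = (1.3569,0.6026)
Perimeter = Σ |v_{i+1} − v_i|:
  edge 1→2: √(-2.1593² + 0.9809²) = 2.3716 (running 2.3716)
  edge 2→3: √(-1.7901² + -1.0308²) = 2.0657 (running 4.4373)
  edge 3→4: √(-0.4942² + -1.0693²) = 1.1779 (running 5.6152)
  edge 4→5: √(0.9228² + -1.5427²) = 1.7976 (running 7.4129)
  edge 5→6: √(1.2762² + -0.6685²) = 1.4407 (running 8.8536)
  edge 6→7: √(1.5698² + 0.6114²) = 1.6846 (running 10.5382)
  edge 7→8: √(0.5046² + 0.7290²) = 0.8867 (running 11.4249)
  edge 8→1: √(0.1701² + 1.9899²) = 1.9972 (running 13.4221)
Perimeter = 13.4221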